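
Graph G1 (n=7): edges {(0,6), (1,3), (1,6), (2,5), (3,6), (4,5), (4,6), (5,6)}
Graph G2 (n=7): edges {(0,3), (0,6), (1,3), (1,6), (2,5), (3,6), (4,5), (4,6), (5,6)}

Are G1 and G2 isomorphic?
No, not isomorphic

The graphs are NOT isomorphic.

Counting edges: G1 has 8 edge(s); G2 has 9 edge(s).
Edge count is an isomorphism invariant (a bijection on vertices induces a bijection on edges), so differing edge counts rule out isomorphism.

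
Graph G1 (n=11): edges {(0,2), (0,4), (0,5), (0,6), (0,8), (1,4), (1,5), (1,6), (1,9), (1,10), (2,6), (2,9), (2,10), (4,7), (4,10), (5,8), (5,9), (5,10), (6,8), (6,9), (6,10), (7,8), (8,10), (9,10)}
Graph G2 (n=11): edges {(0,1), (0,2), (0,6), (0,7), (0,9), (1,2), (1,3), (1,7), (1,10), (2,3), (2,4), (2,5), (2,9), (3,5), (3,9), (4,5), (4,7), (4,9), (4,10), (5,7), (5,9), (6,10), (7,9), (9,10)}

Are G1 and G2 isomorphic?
Yes, isomorphic

The graphs are isomorphic.
One valid mapping φ: V(G1) → V(G2): 0→1, 1→4, 2→3, 3→8, 4→10, 5→7, 6→2, 7→6, 8→0, 9→5, 10→9

Verify φ preserves adjacency — for each edge of G1, its image is an edge of G2:
  (0,2) → (φ(0),φ(2)) = (1,3) ∈ E(G2) ✓
  (0,4) → (φ(0),φ(4)) = (1,10) ∈ E(G2) ✓
  (0,5) → (φ(0),φ(5)) = (1,7) ∈ E(G2) ✓
  (0,6) → (φ(0),φ(6)) = (1,2) ∈ E(G2) ✓
  (0,8) → (φ(0),φ(8)) = (0,1) ∈ E(G2) ✓
  (1,4) → (φ(1),φ(4)) = (4,10) ∈ E(G2) ✓
  (1,5) → (φ(1),φ(5)) = (4,7) ∈ E(G2) ✓
  (1,6) → (φ(1),φ(6)) = (2,4) ∈ E(G2) ✓
  (1,9) → (φ(1),φ(9)) = (4,5) ∈ E(G2) ✓
  (1,10) → (φ(1),φ(10)) = (4,9) ∈ E(G2) ✓
  (2,6) → (φ(2),φ(6)) = (2,3) ∈ E(G2) ✓
  (2,9) → (φ(2),φ(9)) = (3,5) ∈ E(G2) ✓
  (2,10) → (φ(2),φ(10)) = (3,9) ∈ E(G2) ✓
  (4,7) → (φ(4),φ(7)) = (6,10) ∈ E(G2) ✓
  (4,10) → (φ(4),φ(10)) = (9,10) ∈ E(G2) ✓
  (5,8) → (φ(5),φ(8)) = (0,7) ∈ E(G2) ✓
  (5,9) → (φ(5),φ(9)) = (5,7) ∈ E(G2) ✓
  (5,10) → (φ(5),φ(10)) = (7,9) ∈ E(G2) ✓
  (6,8) → (φ(6),φ(8)) = (0,2) ∈ E(G2) ✓
  (6,9) → (φ(6),φ(9)) = (2,5) ∈ E(G2) ✓
  (6,10) → (φ(6),φ(10)) = (2,9) ∈ E(G2) ✓
  (7,8) → (φ(7),φ(8)) = (0,6) ∈ E(G2) ✓
  (8,10) → (φ(8),φ(10)) = (0,9) ∈ E(G2) ✓
  (9,10) → (φ(9),φ(10)) = (5,9) ∈ E(G2) ✓
All 24 edges of G1 map to edges of G2, and |E(G1)| = |E(G2)| = 24, so φ is a bijection on edges as well as vertices. Hence G1 ≅ G2.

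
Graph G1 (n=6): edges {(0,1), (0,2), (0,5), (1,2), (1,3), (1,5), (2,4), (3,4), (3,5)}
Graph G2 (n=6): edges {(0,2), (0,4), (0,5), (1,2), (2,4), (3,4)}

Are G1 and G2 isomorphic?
No, not isomorphic

The graphs are NOT isomorphic.

Counting triangles (3-cliques): G1 has 3, G2 has 1.
Triangle count is an isomorphism invariant, so differing triangle counts rule out isomorphism.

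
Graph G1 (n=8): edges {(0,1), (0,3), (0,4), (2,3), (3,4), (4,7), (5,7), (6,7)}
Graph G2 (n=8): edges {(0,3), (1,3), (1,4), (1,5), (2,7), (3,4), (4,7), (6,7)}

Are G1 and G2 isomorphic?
Yes, isomorphic

The graphs are isomorphic.
One valid mapping φ: V(G1) → V(G2): 0→1, 1→5, 2→0, 3→3, 4→4, 5→2, 6→6, 7→7

Verify φ preserves adjacency — for each edge of G1, its image is an edge of G2:
  (0,1) → (φ(0),φ(1)) = (1,5) ∈ E(G2) ✓
  (0,3) → (φ(0),φ(3)) = (1,3) ∈ E(G2) ✓
  (0,4) → (φ(0),φ(4)) = (1,4) ∈ E(G2) ✓
  (2,3) → (φ(2),φ(3)) = (0,3) ∈ E(G2) ✓
  (3,4) → (φ(3),φ(4)) = (3,4) ∈ E(G2) ✓
  (4,7) → (φ(4),φ(7)) = (4,7) ∈ E(G2) ✓
  (5,7) → (φ(5),φ(7)) = (2,7) ∈ E(G2) ✓
  (6,7) → (φ(6),φ(7)) = (6,7) ∈ E(G2) ✓
All 8 edges of G1 map to edges of G2, and |E(G1)| = |E(G2)| = 8, so φ is a bijection on edges as well as vertices. Hence G1 ≅ G2.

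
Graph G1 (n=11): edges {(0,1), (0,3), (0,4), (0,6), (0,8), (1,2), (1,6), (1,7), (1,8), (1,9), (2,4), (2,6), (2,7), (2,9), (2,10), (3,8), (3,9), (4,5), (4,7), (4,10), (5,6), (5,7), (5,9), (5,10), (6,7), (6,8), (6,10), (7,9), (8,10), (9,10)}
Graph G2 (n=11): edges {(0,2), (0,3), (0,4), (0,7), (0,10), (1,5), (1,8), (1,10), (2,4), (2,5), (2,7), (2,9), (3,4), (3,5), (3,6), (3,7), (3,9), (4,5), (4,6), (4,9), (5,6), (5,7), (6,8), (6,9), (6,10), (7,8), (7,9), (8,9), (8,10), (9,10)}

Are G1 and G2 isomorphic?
Yes, isomorphic

The graphs are isomorphic.
One valid mapping φ: V(G1) → V(G2): 0→10, 1→6, 2→3, 3→1, 4→0, 5→2, 6→9, 7→4, 8→8, 9→5, 10→7

Verify φ preserves adjacency — for each edge of G1, its image is an edge of G2:
  (0,1) → (φ(0),φ(1)) = (6,10) ∈ E(G2) ✓
  (0,3) → (φ(0),φ(3)) = (1,10) ∈ E(G2) ✓
  (0,4) → (φ(0),φ(4)) = (0,10) ∈ E(G2) ✓
  (0,6) → (φ(0),φ(6)) = (9,10) ∈ E(G2) ✓
  (0,8) → (φ(0),φ(8)) = (8,10) ∈ E(G2) ✓
  (1,2) → (φ(1),φ(2)) = (3,6) ∈ E(G2) ✓
  (1,6) → (φ(1),φ(6)) = (6,9) ∈ E(G2) ✓
  (1,7) → (φ(1),φ(7)) = (4,6) ∈ E(G2) ✓
  (1,8) → (φ(1),φ(8)) = (6,8) ∈ E(G2) ✓
  (1,9) → (φ(1),φ(9)) = (5,6) ∈ E(G2) ✓
  (2,4) → (φ(2),φ(4)) = (0,3) ∈ E(G2) ✓
  (2,6) → (φ(2),φ(6)) = (3,9) ∈ E(G2) ✓
  (2,7) → (φ(2),φ(7)) = (3,4) ∈ E(G2) ✓
  (2,9) → (φ(2),φ(9)) = (3,5) ∈ E(G2) ✓
  (2,10) → (φ(2),φ(10)) = (3,7) ∈ E(G2) ✓
  (3,8) → (φ(3),φ(8)) = (1,8) ∈ E(G2) ✓
  (3,9) → (φ(3),φ(9)) = (1,5) ∈ E(G2) ✓
  (4,5) → (φ(4),φ(5)) = (0,2) ∈ E(G2) ✓
  (4,7) → (φ(4),φ(7)) = (0,4) ∈ E(G2) ✓
  (4,10) → (φ(4),φ(10)) = (0,7) ∈ E(G2) ✓
  (5,6) → (φ(5),φ(6)) = (2,9) ∈ E(G2) ✓
  (5,7) → (φ(5),φ(7)) = (2,4) ∈ E(G2) ✓
  (5,9) → (φ(5),φ(9)) = (2,5) ∈ E(G2) ✓
  (5,10) → (φ(5),φ(10)) = (2,7) ∈ E(G2) ✓
  (6,7) → (φ(6),φ(7)) = (4,9) ∈ E(G2) ✓
  (6,8) → (φ(6),φ(8)) = (8,9) ∈ E(G2) ✓
  (6,10) → (φ(6),φ(10)) = (7,9) ∈ E(G2) ✓
  (7,9) → (φ(7),φ(9)) = (4,5) ∈ E(G2) ✓
  (8,10) → (φ(8),φ(10)) = (7,8) ∈ E(G2) ✓
  (9,10) → (φ(9),φ(10)) = (5,7) ∈ E(G2) ✓
All 30 edges of G1 map to edges of G2, and |E(G1)| = |E(G2)| = 30, so φ is a bijection on edges as well as vertices. Hence G1 ≅ G2.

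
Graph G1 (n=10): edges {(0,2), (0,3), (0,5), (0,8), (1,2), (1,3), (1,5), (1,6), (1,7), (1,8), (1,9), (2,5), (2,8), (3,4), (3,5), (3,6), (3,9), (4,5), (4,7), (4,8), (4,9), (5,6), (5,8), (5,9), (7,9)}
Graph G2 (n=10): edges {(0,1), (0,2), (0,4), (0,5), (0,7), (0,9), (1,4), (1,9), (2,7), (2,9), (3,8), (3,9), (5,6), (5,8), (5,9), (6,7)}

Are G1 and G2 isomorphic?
No, not isomorphic

The graphs are NOT isomorphic.

Counting triangles (3-cliques): G1 has 21, G2 has 5.
Triangle count is an isomorphism invariant, so differing triangle counts rule out isomorphism.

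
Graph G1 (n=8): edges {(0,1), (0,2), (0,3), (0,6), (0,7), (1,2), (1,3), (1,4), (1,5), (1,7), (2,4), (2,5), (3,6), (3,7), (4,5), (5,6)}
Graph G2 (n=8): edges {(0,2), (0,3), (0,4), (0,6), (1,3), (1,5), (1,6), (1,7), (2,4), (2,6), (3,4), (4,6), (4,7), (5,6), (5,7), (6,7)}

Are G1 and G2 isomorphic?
Yes, isomorphic

The graphs are isomorphic.
One valid mapping φ: V(G1) → V(G2): 0→4, 1→6, 2→7, 3→0, 4→5, 5→1, 6→3, 7→2

Verify φ preserves adjacency — for each edge of G1, its image is an edge of G2:
  (0,1) → (φ(0),φ(1)) = (4,6) ∈ E(G2) ✓
  (0,2) → (φ(0),φ(2)) = (4,7) ∈ E(G2) ✓
  (0,3) → (φ(0),φ(3)) = (0,4) ∈ E(G2) ✓
  (0,6) → (φ(0),φ(6)) = (3,4) ∈ E(G2) ✓
  (0,7) → (φ(0),φ(7)) = (2,4) ∈ E(G2) ✓
  (1,2) → (φ(1),φ(2)) = (6,7) ∈ E(G2) ✓
  (1,3) → (φ(1),φ(3)) = (0,6) ∈ E(G2) ✓
  (1,4) → (φ(1),φ(4)) = (5,6) ∈ E(G2) ✓
  (1,5) → (φ(1),φ(5)) = (1,6) ∈ E(G2) ✓
  (1,7) → (φ(1),φ(7)) = (2,6) ∈ E(G2) ✓
  (2,4) → (φ(2),φ(4)) = (5,7) ∈ E(G2) ✓
  (2,5) → (φ(2),φ(5)) = (1,7) ∈ E(G2) ✓
  (3,6) → (φ(3),φ(6)) = (0,3) ∈ E(G2) ✓
  (3,7) → (φ(3),φ(7)) = (0,2) ∈ E(G2) ✓
  (4,5) → (φ(4),φ(5)) = (1,5) ∈ E(G2) ✓
  (5,6) → (φ(5),φ(6)) = (1,3) ∈ E(G2) ✓
All 16 edges of G1 map to edges of G2, and |E(G1)| = |E(G2)| = 16, so φ is a bijection on edges as well as vertices. Hence G1 ≅ G2.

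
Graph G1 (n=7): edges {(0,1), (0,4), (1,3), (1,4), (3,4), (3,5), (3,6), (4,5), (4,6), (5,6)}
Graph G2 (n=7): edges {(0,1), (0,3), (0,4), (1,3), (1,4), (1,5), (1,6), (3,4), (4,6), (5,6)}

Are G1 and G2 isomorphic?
Yes, isomorphic

The graphs are isomorphic.
One valid mapping φ: V(G1) → V(G2): 0→5, 1→6, 2→2, 3→4, 4→1, 5→3, 6→0

Verify φ preserves adjacency — for each edge of G1, its image is an edge of G2:
  (0,1) → (φ(0),φ(1)) = (5,6) ∈ E(G2) ✓
  (0,4) → (φ(0),φ(4)) = (1,5) ∈ E(G2) ✓
  (1,3) → (φ(1),φ(3)) = (4,6) ∈ E(G2) ✓
  (1,4) → (φ(1),φ(4)) = (1,6) ∈ E(G2) ✓
  (3,4) → (φ(3),φ(4)) = (1,4) ∈ E(G2) ✓
  (3,5) → (φ(3),φ(5)) = (3,4) ∈ E(G2) ✓
  (3,6) → (φ(3),φ(6)) = (0,4) ∈ E(G2) ✓
  (4,5) → (φ(4),φ(5)) = (1,3) ∈ E(G2) ✓
  (4,6) → (φ(4),φ(6)) = (0,1) ∈ E(G2) ✓
  (5,6) → (φ(5),φ(6)) = (0,3) ∈ E(G2) ✓
All 10 edges of G1 map to edges of G2, and |E(G1)| = |E(G2)| = 10, so φ is a bijection on edges as well as vertices. Hence G1 ≅ G2.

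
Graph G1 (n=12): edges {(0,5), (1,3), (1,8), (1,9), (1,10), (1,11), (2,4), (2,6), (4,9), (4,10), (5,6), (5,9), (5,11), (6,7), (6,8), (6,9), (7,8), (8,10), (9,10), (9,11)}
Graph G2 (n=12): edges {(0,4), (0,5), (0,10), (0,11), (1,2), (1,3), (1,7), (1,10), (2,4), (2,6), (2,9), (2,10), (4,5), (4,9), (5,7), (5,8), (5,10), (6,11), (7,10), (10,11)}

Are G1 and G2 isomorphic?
Yes, isomorphic

The graphs are isomorphic.
One valid mapping φ: V(G1) → V(G2): 0→3, 1→5, 2→6, 3→8, 4→11, 5→1, 6→2, 7→9, 8→4, 9→10, 10→0, 11→7

Verify φ preserves adjacency — for each edge of G1, its image is an edge of G2:
  (0,5) → (φ(0),φ(5)) = (1,3) ∈ E(G2) ✓
  (1,3) → (φ(1),φ(3)) = (5,8) ∈ E(G2) ✓
  (1,8) → (φ(1),φ(8)) = (4,5) ∈ E(G2) ✓
  (1,9) → (φ(1),φ(9)) = (5,10) ∈ E(G2) ✓
  (1,10) → (φ(1),φ(10)) = (0,5) ∈ E(G2) ✓
  (1,11) → (φ(1),φ(11)) = (5,7) ∈ E(G2) ✓
  (2,4) → (φ(2),φ(4)) = (6,11) ∈ E(G2) ✓
  (2,6) → (φ(2),φ(6)) = (2,6) ∈ E(G2) ✓
  (4,9) → (φ(4),φ(9)) = (10,11) ∈ E(G2) ✓
  (4,10) → (φ(4),φ(10)) = (0,11) ∈ E(G2) ✓
  (5,6) → (φ(5),φ(6)) = (1,2) ∈ E(G2) ✓
  (5,9) → (φ(5),φ(9)) = (1,10) ∈ E(G2) ✓
  (5,11) → (φ(5),φ(11)) = (1,7) ∈ E(G2) ✓
  (6,7) → (φ(6),φ(7)) = (2,9) ∈ E(G2) ✓
  (6,8) → (φ(6),φ(8)) = (2,4) ∈ E(G2) ✓
  (6,9) → (φ(6),φ(9)) = (2,10) ∈ E(G2) ✓
  (7,8) → (φ(7),φ(8)) = (4,9) ∈ E(G2) ✓
  (8,10) → (φ(8),φ(10)) = (0,4) ∈ E(G2) ✓
  (9,10) → (φ(9),φ(10)) = (0,10) ∈ E(G2) ✓
  (9,11) → (φ(9),φ(11)) = (7,10) ∈ E(G2) ✓
All 20 edges of G1 map to edges of G2, and |E(G1)| = |E(G2)| = 20, so φ is a bijection on edges as well as vertices. Hence G1 ≅ G2.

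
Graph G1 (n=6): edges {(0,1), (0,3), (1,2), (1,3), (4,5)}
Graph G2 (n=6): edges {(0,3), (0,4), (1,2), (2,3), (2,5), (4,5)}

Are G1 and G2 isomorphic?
No, not isomorphic

The graphs are NOT isomorphic.

Counting triangles (3-cliques): G1 has 1, G2 has 0.
Triangle count is an isomorphism invariant, so differing triangle counts rule out isomorphism.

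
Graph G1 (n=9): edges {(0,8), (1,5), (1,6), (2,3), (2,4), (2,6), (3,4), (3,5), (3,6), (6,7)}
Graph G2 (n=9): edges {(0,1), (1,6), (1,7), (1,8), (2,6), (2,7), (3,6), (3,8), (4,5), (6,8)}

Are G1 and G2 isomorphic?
Yes, isomorphic

The graphs are isomorphic.
One valid mapping φ: V(G1) → V(G2): 0→4, 1→7, 2→8, 3→6, 4→3, 5→2, 6→1, 7→0, 8→5

Verify φ preserves adjacency — for each edge of G1, its image is an edge of G2:
  (0,8) → (φ(0),φ(8)) = (4,5) ∈ E(G2) ✓
  (1,5) → (φ(1),φ(5)) = (2,7) ∈ E(G2) ✓
  (1,6) → (φ(1),φ(6)) = (1,7) ∈ E(G2) ✓
  (2,3) → (φ(2),φ(3)) = (6,8) ∈ E(G2) ✓
  (2,4) → (φ(2),φ(4)) = (3,8) ∈ E(G2) ✓
  (2,6) → (φ(2),φ(6)) = (1,8) ∈ E(G2) ✓
  (3,4) → (φ(3),φ(4)) = (3,6) ∈ E(G2) ✓
  (3,5) → (φ(3),φ(5)) = (2,6) ∈ E(G2) ✓
  (3,6) → (φ(3),φ(6)) = (1,6) ∈ E(G2) ✓
  (6,7) → (φ(6),φ(7)) = (0,1) ∈ E(G2) ✓
All 10 edges of G1 map to edges of G2, and |E(G1)| = |E(G2)| = 10, so φ is a bijection on edges as well as vertices. Hence G1 ≅ G2.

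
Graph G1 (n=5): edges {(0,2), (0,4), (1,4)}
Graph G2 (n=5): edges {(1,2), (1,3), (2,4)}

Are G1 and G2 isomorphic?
Yes, isomorphic

The graphs are isomorphic.
One valid mapping φ: V(G1) → V(G2): 0→2, 1→3, 2→4, 3→0, 4→1

Verify φ preserves adjacency — for each edge of G1, its image is an edge of G2:
  (0,2) → (φ(0),φ(2)) = (2,4) ∈ E(G2) ✓
  (0,4) → (φ(0),φ(4)) = (1,2) ∈ E(G2) ✓
  (1,4) → (φ(1),φ(4)) = (1,3) ∈ E(G2) ✓
All 3 edges of G1 map to edges of G2, and |E(G1)| = |E(G2)| = 3, so φ is a bijection on edges as well as vertices. Hence G1 ≅ G2.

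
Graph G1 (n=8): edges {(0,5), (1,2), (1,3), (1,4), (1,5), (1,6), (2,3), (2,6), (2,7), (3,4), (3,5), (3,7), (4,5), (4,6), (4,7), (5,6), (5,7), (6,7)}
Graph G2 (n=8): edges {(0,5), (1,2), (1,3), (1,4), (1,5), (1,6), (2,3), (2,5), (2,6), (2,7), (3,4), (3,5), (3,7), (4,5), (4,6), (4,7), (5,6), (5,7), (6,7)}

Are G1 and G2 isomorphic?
No, not isomorphic

The graphs are NOT isomorphic.

Counting edges: G1 has 18 edge(s); G2 has 19 edge(s).
Edge count is an isomorphism invariant (a bijection on vertices induces a bijection on edges), so differing edge counts rule out isomorphism.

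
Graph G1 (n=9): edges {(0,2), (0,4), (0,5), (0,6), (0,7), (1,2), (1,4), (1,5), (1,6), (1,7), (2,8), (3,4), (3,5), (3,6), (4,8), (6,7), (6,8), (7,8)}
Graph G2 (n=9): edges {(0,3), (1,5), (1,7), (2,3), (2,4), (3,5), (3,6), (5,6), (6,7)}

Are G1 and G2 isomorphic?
No, not isomorphic

The graphs are NOT isomorphic.

Connected components of G1: 1 component(s) with vertex sets [[0, 1, 2, 3, 4, 5, 6, 7, 8]], sizes [9].
Connected components of G2: 2 component(s) with vertex sets [[8], [0, 1, 2, 3, 4, 5, 6, 7]], sizes [1, 8].
The number of connected components (and the multiset of component sizes) is an isomorphism invariant — an isomorphism maps each component of G1 bijectively onto a component of G2. Since G1 has 1 component(s) and G2 has 2, they cannot be isomorphic.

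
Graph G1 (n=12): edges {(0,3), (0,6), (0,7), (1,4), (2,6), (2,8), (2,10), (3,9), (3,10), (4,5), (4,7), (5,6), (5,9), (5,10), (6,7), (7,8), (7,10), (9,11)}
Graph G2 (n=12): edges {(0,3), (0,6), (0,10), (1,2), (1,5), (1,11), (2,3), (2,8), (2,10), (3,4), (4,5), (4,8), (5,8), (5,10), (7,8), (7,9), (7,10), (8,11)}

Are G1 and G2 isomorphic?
Yes, isomorphic

The graphs are isomorphic.
One valid mapping φ: V(G1) → V(G2): 0→4, 1→9, 2→1, 3→3, 4→7, 5→10, 6→5, 7→8, 8→11, 9→0, 10→2, 11→6

Verify φ preserves adjacency — for each edge of G1, its image is an edge of G2:
  (0,3) → (φ(0),φ(3)) = (3,4) ∈ E(G2) ✓
  (0,6) → (φ(0),φ(6)) = (4,5) ∈ E(G2) ✓
  (0,7) → (φ(0),φ(7)) = (4,8) ∈ E(G2) ✓
  (1,4) → (φ(1),φ(4)) = (7,9) ∈ E(G2) ✓
  (2,6) → (φ(2),φ(6)) = (1,5) ∈ E(G2) ✓
  (2,8) → (φ(2),φ(8)) = (1,11) ∈ E(G2) ✓
  (2,10) → (φ(2),φ(10)) = (1,2) ∈ E(G2) ✓
  (3,9) → (φ(3),φ(9)) = (0,3) ∈ E(G2) ✓
  (3,10) → (φ(3),φ(10)) = (2,3) ∈ E(G2) ✓
  (4,5) → (φ(4),φ(5)) = (7,10) ∈ E(G2) ✓
  (4,7) → (φ(4),φ(7)) = (7,8) ∈ E(G2) ✓
  (5,6) → (φ(5),φ(6)) = (5,10) ∈ E(G2) ✓
  (5,9) → (φ(5),φ(9)) = (0,10) ∈ E(G2) ✓
  (5,10) → (φ(5),φ(10)) = (2,10) ∈ E(G2) ✓
  (6,7) → (φ(6),φ(7)) = (5,8) ∈ E(G2) ✓
  (7,8) → (φ(7),φ(8)) = (8,11) ∈ E(G2) ✓
  (7,10) → (φ(7),φ(10)) = (2,8) ∈ E(G2) ✓
  (9,11) → (φ(9),φ(11)) = (0,6) ∈ E(G2) ✓
All 18 edges of G1 map to edges of G2, and |E(G1)| = |E(G2)| = 18, so φ is a bijection on edges as well as vertices. Hence G1 ≅ G2.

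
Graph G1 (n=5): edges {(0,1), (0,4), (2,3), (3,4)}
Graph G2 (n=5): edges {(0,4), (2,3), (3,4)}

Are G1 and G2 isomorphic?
No, not isomorphic

The graphs are NOT isomorphic.

Counting edges: G1 has 4 edge(s); G2 has 3 edge(s).
Edge count is an isomorphism invariant (a bijection on vertices induces a bijection on edges), so differing edge counts rule out isomorphism.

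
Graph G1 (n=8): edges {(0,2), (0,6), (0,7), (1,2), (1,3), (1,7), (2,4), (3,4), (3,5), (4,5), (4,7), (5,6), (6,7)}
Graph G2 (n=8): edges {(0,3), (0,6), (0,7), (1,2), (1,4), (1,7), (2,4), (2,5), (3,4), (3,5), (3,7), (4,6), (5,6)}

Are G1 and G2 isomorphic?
Yes, isomorphic

The graphs are isomorphic.
One valid mapping φ: V(G1) → V(G2): 0→0, 1→5, 2→6, 3→2, 4→4, 5→1, 6→7, 7→3

Verify φ preserves adjacency — for each edge of G1, its image is an edge of G2:
  (0,2) → (φ(0),φ(2)) = (0,6) ∈ E(G2) ✓
  (0,6) → (φ(0),φ(6)) = (0,7) ∈ E(G2) ✓
  (0,7) → (φ(0),φ(7)) = (0,3) ∈ E(G2) ✓
  (1,2) → (φ(1),φ(2)) = (5,6) ∈ E(G2) ✓
  (1,3) → (φ(1),φ(3)) = (2,5) ∈ E(G2) ✓
  (1,7) → (φ(1),φ(7)) = (3,5) ∈ E(G2) ✓
  (2,4) → (φ(2),φ(4)) = (4,6) ∈ E(G2) ✓
  (3,4) → (φ(3),φ(4)) = (2,4) ∈ E(G2) ✓
  (3,5) → (φ(3),φ(5)) = (1,2) ∈ E(G2) ✓
  (4,5) → (φ(4),φ(5)) = (1,4) ∈ E(G2) ✓
  (4,7) → (φ(4),φ(7)) = (3,4) ∈ E(G2) ✓
  (5,6) → (φ(5),φ(6)) = (1,7) ∈ E(G2) ✓
  (6,7) → (φ(6),φ(7)) = (3,7) ∈ E(G2) ✓
All 13 edges of G1 map to edges of G2, and |E(G1)| = |E(G2)| = 13, so φ is a bijection on edges as well as vertices. Hence G1 ≅ G2.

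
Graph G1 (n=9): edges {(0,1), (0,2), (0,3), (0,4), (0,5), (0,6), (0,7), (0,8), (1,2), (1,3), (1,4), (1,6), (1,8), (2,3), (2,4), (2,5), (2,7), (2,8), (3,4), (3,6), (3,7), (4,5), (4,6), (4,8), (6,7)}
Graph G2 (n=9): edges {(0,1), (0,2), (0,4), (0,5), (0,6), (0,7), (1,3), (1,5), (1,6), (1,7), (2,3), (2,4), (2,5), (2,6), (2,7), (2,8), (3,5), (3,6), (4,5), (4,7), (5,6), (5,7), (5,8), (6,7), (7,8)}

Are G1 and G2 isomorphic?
Yes, isomorphic

The graphs are isomorphic.
One valid mapping φ: V(G1) → V(G2): 0→5, 1→0, 2→2, 3→6, 4→7, 5→8, 6→1, 7→3, 8→4

Verify φ preserves adjacency — for each edge of G1, its image is an edge of G2:
  (0,1) → (φ(0),φ(1)) = (0,5) ∈ E(G2) ✓
  (0,2) → (φ(0),φ(2)) = (2,5) ∈ E(G2) ✓
  (0,3) → (φ(0),φ(3)) = (5,6) ∈ E(G2) ✓
  (0,4) → (φ(0),φ(4)) = (5,7) ∈ E(G2) ✓
  (0,5) → (φ(0),φ(5)) = (5,8) ∈ E(G2) ✓
  (0,6) → (φ(0),φ(6)) = (1,5) ∈ E(G2) ✓
  (0,7) → (φ(0),φ(7)) = (3,5) ∈ E(G2) ✓
  (0,8) → (φ(0),φ(8)) = (4,5) ∈ E(G2) ✓
  (1,2) → (φ(1),φ(2)) = (0,2) ∈ E(G2) ✓
  (1,3) → (φ(1),φ(3)) = (0,6) ∈ E(G2) ✓
  (1,4) → (φ(1),φ(4)) = (0,7) ∈ E(G2) ✓
  (1,6) → (φ(1),φ(6)) = (0,1) ∈ E(G2) ✓
  (1,8) → (φ(1),φ(8)) = (0,4) ∈ E(G2) ✓
  (2,3) → (φ(2),φ(3)) = (2,6) ∈ E(G2) ✓
  (2,4) → (φ(2),φ(4)) = (2,7) ∈ E(G2) ✓
  (2,5) → (φ(2),φ(5)) = (2,8) ∈ E(G2) ✓
  (2,7) → (φ(2),φ(7)) = (2,3) ∈ E(G2) ✓
  (2,8) → (φ(2),φ(8)) = (2,4) ∈ E(G2) ✓
  (3,4) → (φ(3),φ(4)) = (6,7) ∈ E(G2) ✓
  (3,6) → (φ(3),φ(6)) = (1,6) ∈ E(G2) ✓
  (3,7) → (φ(3),φ(7)) = (3,6) ∈ E(G2) ✓
  (4,5) → (φ(4),φ(5)) = (7,8) ∈ E(G2) ✓
  (4,6) → (φ(4),φ(6)) = (1,7) ∈ E(G2) ✓
  (4,8) → (φ(4),φ(8)) = (4,7) ∈ E(G2) ✓
  (6,7) → (φ(6),φ(7)) = (1,3) ∈ E(G2) ✓
All 25 edges of G1 map to edges of G2, and |E(G1)| = |E(G2)| = 25, so φ is a bijection on edges as well as vertices. Hence G1 ≅ G2.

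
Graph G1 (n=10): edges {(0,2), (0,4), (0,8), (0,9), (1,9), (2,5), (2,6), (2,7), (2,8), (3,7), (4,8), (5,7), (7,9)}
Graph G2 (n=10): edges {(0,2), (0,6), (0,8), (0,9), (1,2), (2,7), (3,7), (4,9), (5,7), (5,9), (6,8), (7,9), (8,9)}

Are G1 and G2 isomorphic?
Yes, isomorphic

The graphs are isomorphic.
One valid mapping φ: V(G1) → V(G2): 0→0, 1→1, 2→9, 3→3, 4→6, 5→5, 6→4, 7→7, 8→8, 9→2

Verify φ preserves adjacency — for each edge of G1, its image is an edge of G2:
  (0,2) → (φ(0),φ(2)) = (0,9) ∈ E(G2) ✓
  (0,4) → (φ(0),φ(4)) = (0,6) ∈ E(G2) ✓
  (0,8) → (φ(0),φ(8)) = (0,8) ∈ E(G2) ✓
  (0,9) → (φ(0),φ(9)) = (0,2) ∈ E(G2) ✓
  (1,9) → (φ(1),φ(9)) = (1,2) ∈ E(G2) ✓
  (2,5) → (φ(2),φ(5)) = (5,9) ∈ E(G2) ✓
  (2,6) → (φ(2),φ(6)) = (4,9) ∈ E(G2) ✓
  (2,7) → (φ(2),φ(7)) = (7,9) ∈ E(G2) ✓
  (2,8) → (φ(2),φ(8)) = (8,9) ∈ E(G2) ✓
  (3,7) → (φ(3),φ(7)) = (3,7) ∈ E(G2) ✓
  (4,8) → (φ(4),φ(8)) = (6,8) ∈ E(G2) ✓
  (5,7) → (φ(5),φ(7)) = (5,7) ∈ E(G2) ✓
  (7,9) → (φ(7),φ(9)) = (2,7) ∈ E(G2) ✓
All 13 edges of G1 map to edges of G2, and |E(G1)| = |E(G2)| = 13, so φ is a bijection on edges as well as vertices. Hence G1 ≅ G2.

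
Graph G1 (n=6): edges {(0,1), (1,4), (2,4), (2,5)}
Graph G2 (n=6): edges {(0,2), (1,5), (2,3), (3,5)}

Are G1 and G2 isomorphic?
Yes, isomorphic

The graphs are isomorphic.
One valid mapping φ: V(G1) → V(G2): 0→0, 1→2, 2→5, 3→4, 4→3, 5→1

Verify φ preserves adjacency — for each edge of G1, its image is an edge of G2:
  (0,1) → (φ(0),φ(1)) = (0,2) ∈ E(G2) ✓
  (1,4) → (φ(1),φ(4)) = (2,3) ∈ E(G2) ✓
  (2,4) → (φ(2),φ(4)) = (3,5) ∈ E(G2) ✓
  (2,5) → (φ(2),φ(5)) = (1,5) ∈ E(G2) ✓
All 4 edges of G1 map to edges of G2, and |E(G1)| = |E(G2)| = 4, so φ is a bijection on edges as well as vertices. Hence G1 ≅ G2.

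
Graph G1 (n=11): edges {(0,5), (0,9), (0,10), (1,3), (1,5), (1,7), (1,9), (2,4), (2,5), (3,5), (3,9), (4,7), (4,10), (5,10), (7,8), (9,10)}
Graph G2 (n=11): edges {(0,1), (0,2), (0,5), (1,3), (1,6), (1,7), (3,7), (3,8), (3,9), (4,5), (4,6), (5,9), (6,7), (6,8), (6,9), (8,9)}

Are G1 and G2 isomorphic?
Yes, isomorphic

The graphs are isomorphic.
One valid mapping φ: V(G1) → V(G2): 0→8, 1→1, 2→4, 3→7, 4→5, 5→6, 6→10, 7→0, 8→2, 9→3, 10→9

Verify φ preserves adjacency — for each edge of G1, its image is an edge of G2:
  (0,5) → (φ(0),φ(5)) = (6,8) ∈ E(G2) ✓
  (0,9) → (φ(0),φ(9)) = (3,8) ∈ E(G2) ✓
  (0,10) → (φ(0),φ(10)) = (8,9) ∈ E(G2) ✓
  (1,3) → (φ(1),φ(3)) = (1,7) ∈ E(G2) ✓
  (1,5) → (φ(1),φ(5)) = (1,6) ∈ E(G2) ✓
  (1,7) → (φ(1),φ(7)) = (0,1) ∈ E(G2) ✓
  (1,9) → (φ(1),φ(9)) = (1,3) ∈ E(G2) ✓
  (2,4) → (φ(2),φ(4)) = (4,5) ∈ E(G2) ✓
  (2,5) → (φ(2),φ(5)) = (4,6) ∈ E(G2) ✓
  (3,5) → (φ(3),φ(5)) = (6,7) ∈ E(G2) ✓
  (3,9) → (φ(3),φ(9)) = (3,7) ∈ E(G2) ✓
  (4,7) → (φ(4),φ(7)) = (0,5) ∈ E(G2) ✓
  (4,10) → (φ(4),φ(10)) = (5,9) ∈ E(G2) ✓
  (5,10) → (φ(5),φ(10)) = (6,9) ∈ E(G2) ✓
  (7,8) → (φ(7),φ(8)) = (0,2) ∈ E(G2) ✓
  (9,10) → (φ(9),φ(10)) = (3,9) ∈ E(G2) ✓
All 16 edges of G1 map to edges of G2, and |E(G1)| = |E(G2)| = 16, so φ is a bijection on edges as well as vertices. Hence G1 ≅ G2.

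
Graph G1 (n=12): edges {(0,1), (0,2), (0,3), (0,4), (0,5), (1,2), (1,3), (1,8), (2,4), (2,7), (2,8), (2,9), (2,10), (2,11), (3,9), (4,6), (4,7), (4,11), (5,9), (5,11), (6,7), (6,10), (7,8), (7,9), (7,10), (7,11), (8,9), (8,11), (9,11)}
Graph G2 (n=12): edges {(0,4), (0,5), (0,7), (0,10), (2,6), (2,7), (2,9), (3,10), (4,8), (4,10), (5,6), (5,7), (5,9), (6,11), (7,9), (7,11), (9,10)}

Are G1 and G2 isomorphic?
No, not isomorphic

The graphs are NOT isomorphic.

Connected components of G1: 1 component(s) with vertex sets [[0, 1, 2, 3, 4, 5, 6, 7, 8, 9, 10, 11]], sizes [12].
Connected components of G2: 2 component(s) with vertex sets [[1], [0, 2, 3, 4, 5, 6, 7, 8, 9, 10, 11]], sizes [1, 11].
The number of connected components (and the multiset of component sizes) is an isomorphism invariant — an isomorphism maps each component of G1 bijectively onto a component of G2. Since G1 has 1 component(s) and G2 has 2, they cannot be isomorphic.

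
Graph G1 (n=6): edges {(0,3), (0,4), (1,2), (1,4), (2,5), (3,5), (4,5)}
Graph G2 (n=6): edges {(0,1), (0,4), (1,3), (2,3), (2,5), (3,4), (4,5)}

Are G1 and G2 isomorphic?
Yes, isomorphic

The graphs are isomorphic.
One valid mapping φ: V(G1) → V(G2): 0→5, 1→0, 2→1, 3→2, 4→4, 5→3

Verify φ preserves adjacency — for each edge of G1, its image is an edge of G2:
  (0,3) → (φ(0),φ(3)) = (2,5) ∈ E(G2) ✓
  (0,4) → (φ(0),φ(4)) = (4,5) ∈ E(G2) ✓
  (1,2) → (φ(1),φ(2)) = (0,1) ∈ E(G2) ✓
  (1,4) → (φ(1),φ(4)) = (0,4) ∈ E(G2) ✓
  (2,5) → (φ(2),φ(5)) = (1,3) ∈ E(G2) ✓
  (3,5) → (φ(3),φ(5)) = (2,3) ∈ E(G2) ✓
  (4,5) → (φ(4),φ(5)) = (3,4) ∈ E(G2) ✓
All 7 edges of G1 map to edges of G2, and |E(G1)| = |E(G2)| = 7, so φ is a bijection on edges as well as vertices. Hence G1 ≅ G2.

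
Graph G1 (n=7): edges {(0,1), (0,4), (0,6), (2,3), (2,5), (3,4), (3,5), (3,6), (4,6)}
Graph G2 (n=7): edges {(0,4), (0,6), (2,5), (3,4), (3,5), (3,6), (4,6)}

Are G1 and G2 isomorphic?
No, not isomorphic

The graphs are NOT isomorphic.

Counting edges: G1 has 9 edge(s); G2 has 7 edge(s).
Edge count is an isomorphism invariant (a bijection on vertices induces a bijection on edges), so differing edge counts rule out isomorphism.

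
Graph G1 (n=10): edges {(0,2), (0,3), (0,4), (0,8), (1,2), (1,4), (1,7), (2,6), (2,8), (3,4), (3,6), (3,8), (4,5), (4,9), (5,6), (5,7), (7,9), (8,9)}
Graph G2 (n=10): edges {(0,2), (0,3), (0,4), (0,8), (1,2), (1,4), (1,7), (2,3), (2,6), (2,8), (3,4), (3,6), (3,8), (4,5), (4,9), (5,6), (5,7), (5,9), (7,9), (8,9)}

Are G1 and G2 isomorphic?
No, not isomorphic

The graphs are NOT isomorphic.

Counting edges: G1 has 18 edge(s); G2 has 20 edge(s).
Edge count is an isomorphism invariant (a bijection on vertices induces a bijection on edges), so differing edge counts rule out isomorphism.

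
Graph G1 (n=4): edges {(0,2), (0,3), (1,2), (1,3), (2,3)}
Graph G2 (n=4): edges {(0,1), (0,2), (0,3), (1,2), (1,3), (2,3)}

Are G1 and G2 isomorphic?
No, not isomorphic

The graphs are NOT isomorphic.

Counting edges: G1 has 5 edge(s); G2 has 6 edge(s).
Edge count is an isomorphism invariant (a bijection on vertices induces a bijection on edges), so differing edge counts rule out isomorphism.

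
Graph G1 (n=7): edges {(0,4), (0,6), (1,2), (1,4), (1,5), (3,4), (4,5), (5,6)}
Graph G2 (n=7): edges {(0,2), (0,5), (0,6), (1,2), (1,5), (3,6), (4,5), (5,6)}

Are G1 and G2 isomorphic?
Yes, isomorphic

The graphs are isomorphic.
One valid mapping φ: V(G1) → V(G2): 0→1, 1→6, 2→3, 3→4, 4→5, 5→0, 6→2

Verify φ preserves adjacency — for each edge of G1, its image is an edge of G2:
  (0,4) → (φ(0),φ(4)) = (1,5) ∈ E(G2) ✓
  (0,6) → (φ(0),φ(6)) = (1,2) ∈ E(G2) ✓
  (1,2) → (φ(1),φ(2)) = (3,6) ∈ E(G2) ✓
  (1,4) → (φ(1),φ(4)) = (5,6) ∈ E(G2) ✓
  (1,5) → (φ(1),φ(5)) = (0,6) ∈ E(G2) ✓
  (3,4) → (φ(3),φ(4)) = (4,5) ∈ E(G2) ✓
  (4,5) → (φ(4),φ(5)) = (0,5) ∈ E(G2) ✓
  (5,6) → (φ(5),φ(6)) = (0,2) ∈ E(G2) ✓
All 8 edges of G1 map to edges of G2, and |E(G1)| = |E(G2)| = 8, so φ is a bijection on edges as well as vertices. Hence G1 ≅ G2.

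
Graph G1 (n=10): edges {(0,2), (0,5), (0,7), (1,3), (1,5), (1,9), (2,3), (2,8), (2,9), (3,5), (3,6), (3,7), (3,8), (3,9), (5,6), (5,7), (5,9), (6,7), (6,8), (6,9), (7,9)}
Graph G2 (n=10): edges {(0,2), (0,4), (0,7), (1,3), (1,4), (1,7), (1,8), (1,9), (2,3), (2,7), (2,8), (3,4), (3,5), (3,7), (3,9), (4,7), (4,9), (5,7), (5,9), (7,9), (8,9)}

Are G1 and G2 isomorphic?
Yes, isomorphic

The graphs are isomorphic.
One valid mapping φ: V(G1) → V(G2): 0→8, 1→5, 2→2, 3→7, 4→6, 5→9, 6→4, 7→1, 8→0, 9→3

Verify φ preserves adjacency — for each edge of G1, its image is an edge of G2:
  (0,2) → (φ(0),φ(2)) = (2,8) ∈ E(G2) ✓
  (0,5) → (φ(0),φ(5)) = (8,9) ∈ E(G2) ✓
  (0,7) → (φ(0),φ(7)) = (1,8) ∈ E(G2) ✓
  (1,3) → (φ(1),φ(3)) = (5,7) ∈ E(G2) ✓
  (1,5) → (φ(1),φ(5)) = (5,9) ∈ E(G2) ✓
  (1,9) → (φ(1),φ(9)) = (3,5) ∈ E(G2) ✓
  (2,3) → (φ(2),φ(3)) = (2,7) ∈ E(G2) ✓
  (2,8) → (φ(2),φ(8)) = (0,2) ∈ E(G2) ✓
  (2,9) → (φ(2),φ(9)) = (2,3) ∈ E(G2) ✓
  (3,5) → (φ(3),φ(5)) = (7,9) ∈ E(G2) ✓
  (3,6) → (φ(3),φ(6)) = (4,7) ∈ E(G2) ✓
  (3,7) → (φ(3),φ(7)) = (1,7) ∈ E(G2) ✓
  (3,8) → (φ(3),φ(8)) = (0,7) ∈ E(G2) ✓
  (3,9) → (φ(3),φ(9)) = (3,7) ∈ E(G2) ✓
  (5,6) → (φ(5),φ(6)) = (4,9) ∈ E(G2) ✓
  (5,7) → (φ(5),φ(7)) = (1,9) ∈ E(G2) ✓
  (5,9) → (φ(5),φ(9)) = (3,9) ∈ E(G2) ✓
  (6,7) → (φ(6),φ(7)) = (1,4) ∈ E(G2) ✓
  (6,8) → (φ(6),φ(8)) = (0,4) ∈ E(G2) ✓
  (6,9) → (φ(6),φ(9)) = (3,4) ∈ E(G2) ✓
  (7,9) → (φ(7),φ(9)) = (1,3) ∈ E(G2) ✓
All 21 edges of G1 map to edges of G2, and |E(G1)| = |E(G2)| = 21, so φ is a bijection on edges as well as vertices. Hence G1 ≅ G2.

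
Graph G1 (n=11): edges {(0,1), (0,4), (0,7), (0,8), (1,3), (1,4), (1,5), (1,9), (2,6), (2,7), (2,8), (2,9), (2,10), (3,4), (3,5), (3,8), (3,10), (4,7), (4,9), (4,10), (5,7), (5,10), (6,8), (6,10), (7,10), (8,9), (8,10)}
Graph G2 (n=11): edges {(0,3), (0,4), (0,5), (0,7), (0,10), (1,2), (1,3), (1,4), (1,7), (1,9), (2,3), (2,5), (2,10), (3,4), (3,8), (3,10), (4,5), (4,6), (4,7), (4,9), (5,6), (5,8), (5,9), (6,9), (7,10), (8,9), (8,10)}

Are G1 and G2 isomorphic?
Yes, isomorphic

The graphs are isomorphic.
One valid mapping φ: V(G1) → V(G2): 0→2, 1→10, 2→9, 3→0, 4→3, 5→7, 6→6, 7→1, 8→5, 9→8, 10→4

Verify φ preserves adjacency — for each edge of G1, its image is an edge of G2:
  (0,1) → (φ(0),φ(1)) = (2,10) ∈ E(G2) ✓
  (0,4) → (φ(0),φ(4)) = (2,3) ∈ E(G2) ✓
  (0,7) → (φ(0),φ(7)) = (1,2) ∈ E(G2) ✓
  (0,8) → (φ(0),φ(8)) = (2,5) ∈ E(G2) ✓
  (1,3) → (φ(1),φ(3)) = (0,10) ∈ E(G2) ✓
  (1,4) → (φ(1),φ(4)) = (3,10) ∈ E(G2) ✓
  (1,5) → (φ(1),φ(5)) = (7,10) ∈ E(G2) ✓
  (1,9) → (φ(1),φ(9)) = (8,10) ∈ E(G2) ✓
  (2,6) → (φ(2),φ(6)) = (6,9) ∈ E(G2) ✓
  (2,7) → (φ(2),φ(7)) = (1,9) ∈ E(G2) ✓
  (2,8) → (φ(2),φ(8)) = (5,9) ∈ E(G2) ✓
  (2,9) → (φ(2),φ(9)) = (8,9) ∈ E(G2) ✓
  (2,10) → (φ(2),φ(10)) = (4,9) ∈ E(G2) ✓
  (3,4) → (φ(3),φ(4)) = (0,3) ∈ E(G2) ✓
  (3,5) → (φ(3),φ(5)) = (0,7) ∈ E(G2) ✓
  (3,8) → (φ(3),φ(8)) = (0,5) ∈ E(G2) ✓
  (3,10) → (φ(3),φ(10)) = (0,4) ∈ E(G2) ✓
  (4,7) → (φ(4),φ(7)) = (1,3) ∈ E(G2) ✓
  (4,9) → (φ(4),φ(9)) = (3,8) ∈ E(G2) ✓
  (4,10) → (φ(4),φ(10)) = (3,4) ∈ E(G2) ✓
  (5,7) → (φ(5),φ(7)) = (1,7) ∈ E(G2) ✓
  (5,10) → (φ(5),φ(10)) = (4,7) ∈ E(G2) ✓
  (6,8) → (φ(6),φ(8)) = (5,6) ∈ E(G2) ✓
  (6,10) → (φ(6),φ(10)) = (4,6) ∈ E(G2) ✓
  (7,10) → (φ(7),φ(10)) = (1,4) ∈ E(G2) ✓
  (8,9) → (φ(8),φ(9)) = (5,8) ∈ E(G2) ✓
  (8,10) → (φ(8),φ(10)) = (4,5) ∈ E(G2) ✓
All 27 edges of G1 map to edges of G2, and |E(G1)| = |E(G2)| = 27, so φ is a bijection on edges as well as vertices. Hence G1 ≅ G2.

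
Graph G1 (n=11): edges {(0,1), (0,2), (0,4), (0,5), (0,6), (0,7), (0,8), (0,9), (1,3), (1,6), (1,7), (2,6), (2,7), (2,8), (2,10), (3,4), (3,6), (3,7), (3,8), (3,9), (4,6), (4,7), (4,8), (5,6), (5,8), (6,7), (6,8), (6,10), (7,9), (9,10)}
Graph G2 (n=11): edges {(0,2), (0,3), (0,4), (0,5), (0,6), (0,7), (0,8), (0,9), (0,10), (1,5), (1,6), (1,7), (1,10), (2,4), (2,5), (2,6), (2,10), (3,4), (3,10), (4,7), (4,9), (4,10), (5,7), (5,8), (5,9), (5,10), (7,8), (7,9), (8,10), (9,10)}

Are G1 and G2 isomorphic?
Yes, isomorphic

The graphs are isomorphic.
One valid mapping φ: V(G1) → V(G2): 0→10, 1→8, 2→2, 3→7, 4→9, 5→3, 6→0, 7→5, 8→4, 9→1, 10→6

Verify φ preserves adjacency — for each edge of G1, its image is an edge of G2:
  (0,1) → (φ(0),φ(1)) = (8,10) ∈ E(G2) ✓
  (0,2) → (φ(0),φ(2)) = (2,10) ∈ E(G2) ✓
  (0,4) → (φ(0),φ(4)) = (9,10) ∈ E(G2) ✓
  (0,5) → (φ(0),φ(5)) = (3,10) ∈ E(G2) ✓
  (0,6) → (φ(0),φ(6)) = (0,10) ∈ E(G2) ✓
  (0,7) → (φ(0),φ(7)) = (5,10) ∈ E(G2) ✓
  (0,8) → (φ(0),φ(8)) = (4,10) ∈ E(G2) ✓
  (0,9) → (φ(0),φ(9)) = (1,10) ∈ E(G2) ✓
  (1,3) → (φ(1),φ(3)) = (7,8) ∈ E(G2) ✓
  (1,6) → (φ(1),φ(6)) = (0,8) ∈ E(G2) ✓
  (1,7) → (φ(1),φ(7)) = (5,8) ∈ E(G2) ✓
  (2,6) → (φ(2),φ(6)) = (0,2) ∈ E(G2) ✓
  (2,7) → (φ(2),φ(7)) = (2,5) ∈ E(G2) ✓
  (2,8) → (φ(2),φ(8)) = (2,4) ∈ E(G2) ✓
  (2,10) → (φ(2),φ(10)) = (2,6) ∈ E(G2) ✓
  (3,4) → (φ(3),φ(4)) = (7,9) ∈ E(G2) ✓
  (3,6) → (φ(3),φ(6)) = (0,7) ∈ E(G2) ✓
  (3,7) → (φ(3),φ(7)) = (5,7) ∈ E(G2) ✓
  (3,8) → (φ(3),φ(8)) = (4,7) ∈ E(G2) ✓
  (3,9) → (φ(3),φ(9)) = (1,7) ∈ E(G2) ✓
  (4,6) → (φ(4),φ(6)) = (0,9) ∈ E(G2) ✓
  (4,7) → (φ(4),φ(7)) = (5,9) ∈ E(G2) ✓
  (4,8) → (φ(4),φ(8)) = (4,9) ∈ E(G2) ✓
  (5,6) → (φ(5),φ(6)) = (0,3) ∈ E(G2) ✓
  (5,8) → (φ(5),φ(8)) = (3,4) ∈ E(G2) ✓
  (6,7) → (φ(6),φ(7)) = (0,5) ∈ E(G2) ✓
  (6,8) → (φ(6),φ(8)) = (0,4) ∈ E(G2) ✓
  (6,10) → (φ(6),φ(10)) = (0,6) ∈ E(G2) ✓
  (7,9) → (φ(7),φ(9)) = (1,5) ∈ E(G2) ✓
  (9,10) → (φ(9),φ(10)) = (1,6) ∈ E(G2) ✓
All 30 edges of G1 map to edges of G2, and |E(G1)| = |E(G2)| = 30, so φ is a bijection on edges as well as vertices. Hence G1 ≅ G2.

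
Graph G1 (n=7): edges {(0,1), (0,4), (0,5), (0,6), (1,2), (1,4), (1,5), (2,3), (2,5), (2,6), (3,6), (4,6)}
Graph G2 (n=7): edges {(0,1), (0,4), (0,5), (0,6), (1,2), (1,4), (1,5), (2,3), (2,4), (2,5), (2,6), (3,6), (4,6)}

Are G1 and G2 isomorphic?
No, not isomorphic

The graphs are NOT isomorphic.

Counting edges: G1 has 12 edge(s); G2 has 13 edge(s).
Edge count is an isomorphism invariant (a bijection on vertices induces a bijection on edges), so differing edge counts rule out isomorphism.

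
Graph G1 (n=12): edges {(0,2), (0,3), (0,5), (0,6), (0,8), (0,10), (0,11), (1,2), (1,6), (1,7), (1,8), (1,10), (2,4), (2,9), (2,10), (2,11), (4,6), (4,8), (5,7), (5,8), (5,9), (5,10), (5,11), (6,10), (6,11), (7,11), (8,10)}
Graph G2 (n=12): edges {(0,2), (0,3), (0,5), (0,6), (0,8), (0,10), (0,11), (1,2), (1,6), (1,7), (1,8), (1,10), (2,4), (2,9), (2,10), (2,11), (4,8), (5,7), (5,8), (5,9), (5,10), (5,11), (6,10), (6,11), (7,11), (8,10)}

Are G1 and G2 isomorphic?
No, not isomorphic

The graphs are NOT isomorphic.

Counting edges: G1 has 27 edge(s); G2 has 26 edge(s).
Edge count is an isomorphism invariant (a bijection on vertices induces a bijection on edges), so differing edge counts rule out isomorphism.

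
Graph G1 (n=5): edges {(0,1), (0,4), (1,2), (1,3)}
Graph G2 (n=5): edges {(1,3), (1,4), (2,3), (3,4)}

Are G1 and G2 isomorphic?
No, not isomorphic

The graphs are NOT isomorphic.

Counting triangles (3-cliques): G1 has 0, G2 has 1.
Triangle count is an isomorphism invariant, so differing triangle counts rule out isomorphism.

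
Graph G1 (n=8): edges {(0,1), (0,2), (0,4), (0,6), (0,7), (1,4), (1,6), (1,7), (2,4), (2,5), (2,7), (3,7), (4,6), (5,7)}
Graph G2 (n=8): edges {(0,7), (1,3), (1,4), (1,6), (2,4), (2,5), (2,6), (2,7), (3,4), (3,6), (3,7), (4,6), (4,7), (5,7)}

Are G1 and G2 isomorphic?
Yes, isomorphic

The graphs are isomorphic.
One valid mapping φ: V(G1) → V(G2): 0→4, 1→3, 2→2, 3→0, 4→6, 5→5, 6→1, 7→7

Verify φ preserves adjacency — for each edge of G1, its image is an edge of G2:
  (0,1) → (φ(0),φ(1)) = (3,4) ∈ E(G2) ✓
  (0,2) → (φ(0),φ(2)) = (2,4) ∈ E(G2) ✓
  (0,4) → (φ(0),φ(4)) = (4,6) ∈ E(G2) ✓
  (0,6) → (φ(0),φ(6)) = (1,4) ∈ E(G2) ✓
  (0,7) → (φ(0),φ(7)) = (4,7) ∈ E(G2) ✓
  (1,4) → (φ(1),φ(4)) = (3,6) ∈ E(G2) ✓
  (1,6) → (φ(1),φ(6)) = (1,3) ∈ E(G2) ✓
  (1,7) → (φ(1),φ(7)) = (3,7) ∈ E(G2) ✓
  (2,4) → (φ(2),φ(4)) = (2,6) ∈ E(G2) ✓
  (2,5) → (φ(2),φ(5)) = (2,5) ∈ E(G2) ✓
  (2,7) → (φ(2),φ(7)) = (2,7) ∈ E(G2) ✓
  (3,7) → (φ(3),φ(7)) = (0,7) ∈ E(G2) ✓
  (4,6) → (φ(4),φ(6)) = (1,6) ∈ E(G2) ✓
  (5,7) → (φ(5),φ(7)) = (5,7) ∈ E(G2) ✓
All 14 edges of G1 map to edges of G2, and |E(G1)| = |E(G2)| = 14, so φ is a bijection on edges as well as vertices. Hence G1 ≅ G2.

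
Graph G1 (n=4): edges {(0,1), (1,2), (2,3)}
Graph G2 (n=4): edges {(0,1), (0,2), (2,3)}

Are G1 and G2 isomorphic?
Yes, isomorphic

The graphs are isomorphic.
One valid mapping φ: V(G1) → V(G2): 0→3, 1→2, 2→0, 3→1

Verify φ preserves adjacency — for each edge of G1, its image is an edge of G2:
  (0,1) → (φ(0),φ(1)) = (2,3) ∈ E(G2) ✓
  (1,2) → (φ(1),φ(2)) = (0,2) ∈ E(G2) ✓
  (2,3) → (φ(2),φ(3)) = (0,1) ∈ E(G2) ✓
All 3 edges of G1 map to edges of G2, and |E(G1)| = |E(G2)| = 3, so φ is a bijection on edges as well as vertices. Hence G1 ≅ G2.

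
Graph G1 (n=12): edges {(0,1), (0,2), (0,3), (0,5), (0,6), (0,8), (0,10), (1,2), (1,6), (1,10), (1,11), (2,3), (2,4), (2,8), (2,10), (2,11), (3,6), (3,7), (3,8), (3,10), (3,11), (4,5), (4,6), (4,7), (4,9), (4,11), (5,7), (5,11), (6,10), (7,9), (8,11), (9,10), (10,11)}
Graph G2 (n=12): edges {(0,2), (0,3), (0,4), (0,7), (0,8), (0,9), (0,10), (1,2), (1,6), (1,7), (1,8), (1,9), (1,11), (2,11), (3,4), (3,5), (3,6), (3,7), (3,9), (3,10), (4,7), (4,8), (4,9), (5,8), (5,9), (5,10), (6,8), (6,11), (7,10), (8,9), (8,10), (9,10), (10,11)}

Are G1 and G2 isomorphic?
Yes, isomorphic

The graphs are isomorphic.
One valid mapping φ: V(G1) → V(G2): 0→3, 1→4, 2→9, 3→10, 4→1, 5→6, 6→7, 7→11, 8→5, 9→2, 10→0, 11→8

Verify φ preserves adjacency — for each edge of G1, its image is an edge of G2:
  (0,1) → (φ(0),φ(1)) = (3,4) ∈ E(G2) ✓
  (0,2) → (φ(0),φ(2)) = (3,9) ∈ E(G2) ✓
  (0,3) → (φ(0),φ(3)) = (3,10) ∈ E(G2) ✓
  (0,5) → (φ(0),φ(5)) = (3,6) ∈ E(G2) ✓
  (0,6) → (φ(0),φ(6)) = (3,7) ∈ E(G2) ✓
  (0,8) → (φ(0),φ(8)) = (3,5) ∈ E(G2) ✓
  (0,10) → (φ(0),φ(10)) = (0,3) ∈ E(G2) ✓
  (1,2) → (φ(1),φ(2)) = (4,9) ∈ E(G2) ✓
  (1,6) → (φ(1),φ(6)) = (4,7) ∈ E(G2) ✓
  (1,10) → (φ(1),φ(10)) = (0,4) ∈ E(G2) ✓
  (1,11) → (φ(1),φ(11)) = (4,8) ∈ E(G2) ✓
  (2,3) → (φ(2),φ(3)) = (9,10) ∈ E(G2) ✓
  (2,4) → (φ(2),φ(4)) = (1,9) ∈ E(G2) ✓
  (2,8) → (φ(2),φ(8)) = (5,9) ∈ E(G2) ✓
  (2,10) → (φ(2),φ(10)) = (0,9) ∈ E(G2) ✓
  (2,11) → (φ(2),φ(11)) = (8,9) ∈ E(G2) ✓
  (3,6) → (φ(3),φ(6)) = (7,10) ∈ E(G2) ✓
  (3,7) → (φ(3),φ(7)) = (10,11) ∈ E(G2) ✓
  (3,8) → (φ(3),φ(8)) = (5,10) ∈ E(G2) ✓
  (3,10) → (φ(3),φ(10)) = (0,10) ∈ E(G2) ✓
  (3,11) → (φ(3),φ(11)) = (8,10) ∈ E(G2) ✓
  (4,5) → (φ(4),φ(5)) = (1,6) ∈ E(G2) ✓
  (4,6) → (φ(4),φ(6)) = (1,7) ∈ E(G2) ✓
  (4,7) → (φ(4),φ(7)) = (1,11) ∈ E(G2) ✓
  (4,9) → (φ(4),φ(9)) = (1,2) ∈ E(G2) ✓
  (4,11) → (φ(4),φ(11)) = (1,8) ∈ E(G2) ✓
  (5,7) → (φ(5),φ(7)) = (6,11) ∈ E(G2) ✓
  (5,11) → (φ(5),φ(11)) = (6,8) ∈ E(G2) ✓
  (6,10) → (φ(6),φ(10)) = (0,7) ∈ E(G2) ✓
  (7,9) → (φ(7),φ(9)) = (2,11) ∈ E(G2) ✓
  (8,11) → (φ(8),φ(11)) = (5,8) ∈ E(G2) ✓
  (9,10) → (φ(9),φ(10)) = (0,2) ∈ E(G2) ✓
  (10,11) → (φ(10),φ(11)) = (0,8) ∈ E(G2) ✓
All 33 edges of G1 map to edges of G2, and |E(G1)| = |E(G2)| = 33, so φ is a bijection on edges as well as vertices. Hence G1 ≅ G2.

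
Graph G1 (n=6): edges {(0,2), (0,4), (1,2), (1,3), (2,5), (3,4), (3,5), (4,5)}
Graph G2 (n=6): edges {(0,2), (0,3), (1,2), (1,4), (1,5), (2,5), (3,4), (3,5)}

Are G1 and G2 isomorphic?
Yes, isomorphic

The graphs are isomorphic.
One valid mapping φ: V(G1) → V(G2): 0→0, 1→4, 2→3, 3→1, 4→2, 5→5

Verify φ preserves adjacency — for each edge of G1, its image is an edge of G2:
  (0,2) → (φ(0),φ(2)) = (0,3) ∈ E(G2) ✓
  (0,4) → (φ(0),φ(4)) = (0,2) ∈ E(G2) ✓
  (1,2) → (φ(1),φ(2)) = (3,4) ∈ E(G2) ✓
  (1,3) → (φ(1),φ(3)) = (1,4) ∈ E(G2) ✓
  (2,5) → (φ(2),φ(5)) = (3,5) ∈ E(G2) ✓
  (3,4) → (φ(3),φ(4)) = (1,2) ∈ E(G2) ✓
  (3,5) → (φ(3),φ(5)) = (1,5) ∈ E(G2) ✓
  (4,5) → (φ(4),φ(5)) = (2,5) ∈ E(G2) ✓
All 8 edges of G1 map to edges of G2, and |E(G1)| = |E(G2)| = 8, so φ is a bijection on edges as well as vertices. Hence G1 ≅ G2.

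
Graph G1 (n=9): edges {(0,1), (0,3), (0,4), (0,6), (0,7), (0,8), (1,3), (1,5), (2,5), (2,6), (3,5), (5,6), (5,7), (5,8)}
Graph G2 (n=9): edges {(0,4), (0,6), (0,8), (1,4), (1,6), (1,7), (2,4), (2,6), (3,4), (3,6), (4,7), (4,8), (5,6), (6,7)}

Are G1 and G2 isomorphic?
Yes, isomorphic

The graphs are isomorphic.
One valid mapping φ: V(G1) → V(G2): 0→6, 1→1, 2→8, 3→7, 4→5, 5→4, 6→0, 7→3, 8→2

Verify φ preserves adjacency — for each edge of G1, its image is an edge of G2:
  (0,1) → (φ(0),φ(1)) = (1,6) ∈ E(G2) ✓
  (0,3) → (φ(0),φ(3)) = (6,7) ∈ E(G2) ✓
  (0,4) → (φ(0),φ(4)) = (5,6) ∈ E(G2) ✓
  (0,6) → (φ(0),φ(6)) = (0,6) ∈ E(G2) ✓
  (0,7) → (φ(0),φ(7)) = (3,6) ∈ E(G2) ✓
  (0,8) → (φ(0),φ(8)) = (2,6) ∈ E(G2) ✓
  (1,3) → (φ(1),φ(3)) = (1,7) ∈ E(G2) ✓
  (1,5) → (φ(1),φ(5)) = (1,4) ∈ E(G2) ✓
  (2,5) → (φ(2),φ(5)) = (4,8) ∈ E(G2) ✓
  (2,6) → (φ(2),φ(6)) = (0,8) ∈ E(G2) ✓
  (3,5) → (φ(3),φ(5)) = (4,7) ∈ E(G2) ✓
  (5,6) → (φ(5),φ(6)) = (0,4) ∈ E(G2) ✓
  (5,7) → (φ(5),φ(7)) = (3,4) ∈ E(G2) ✓
  (5,8) → (φ(5),φ(8)) = (2,4) ∈ E(G2) ✓
All 14 edges of G1 map to edges of G2, and |E(G1)| = |E(G2)| = 14, so φ is a bijection on edges as well as vertices. Hence G1 ≅ G2.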